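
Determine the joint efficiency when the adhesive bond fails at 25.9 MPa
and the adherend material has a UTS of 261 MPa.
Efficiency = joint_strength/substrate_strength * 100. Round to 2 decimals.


Joint efficiency = 25.9 / 261 * 100
= 9.92%

9.92


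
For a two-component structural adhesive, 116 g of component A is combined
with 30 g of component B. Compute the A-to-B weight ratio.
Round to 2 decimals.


Weight ratio A:B = 116 / 30
= 3.87

3.87


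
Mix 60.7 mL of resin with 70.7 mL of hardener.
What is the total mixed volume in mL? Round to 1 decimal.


Total = 60.7 + 70.7 = 131.4 mL

131.4


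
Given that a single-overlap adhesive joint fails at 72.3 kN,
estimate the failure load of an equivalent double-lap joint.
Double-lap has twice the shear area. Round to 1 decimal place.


Double-lap factor = 2
Expected load = 72.3 * 2 = 144.6 kN

144.6


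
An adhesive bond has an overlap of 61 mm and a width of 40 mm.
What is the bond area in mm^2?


Bond area = overlap * width
= 61 * 40
= 2440 mm^2

2440


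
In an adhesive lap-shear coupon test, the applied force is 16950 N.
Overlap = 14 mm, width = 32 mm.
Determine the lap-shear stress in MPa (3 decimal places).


stress = F / (overlap * width)
= 16950 / (14 * 32)
= 37.835 MPa

37.835


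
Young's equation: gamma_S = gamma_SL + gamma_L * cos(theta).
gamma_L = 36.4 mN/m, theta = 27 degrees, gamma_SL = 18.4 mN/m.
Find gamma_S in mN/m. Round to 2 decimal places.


cos(27 deg) = 0.891007
gamma_S = 18.4 + 36.4 * 0.891007
= 50.83 mN/m

50.83


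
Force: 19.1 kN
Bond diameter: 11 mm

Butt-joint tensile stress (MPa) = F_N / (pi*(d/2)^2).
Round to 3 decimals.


F_N = 19.1 * 1000 = 19100.0 N
A = pi*(5.5)^2 = 95.0332 mm^2
stress = 19100.0 / 95.0332 = 200.982 MPa

200.982


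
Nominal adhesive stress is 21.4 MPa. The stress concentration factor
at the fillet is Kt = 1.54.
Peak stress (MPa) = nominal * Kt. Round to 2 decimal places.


Peak = 21.4 * 1.54 = 32.96 MPa

32.96


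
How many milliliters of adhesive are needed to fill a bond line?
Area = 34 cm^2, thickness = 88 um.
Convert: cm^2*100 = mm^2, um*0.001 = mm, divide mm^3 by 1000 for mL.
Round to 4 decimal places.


= (34 * 100) * (88 * 0.001) / 1000
= 0.2992 mL

0.2992


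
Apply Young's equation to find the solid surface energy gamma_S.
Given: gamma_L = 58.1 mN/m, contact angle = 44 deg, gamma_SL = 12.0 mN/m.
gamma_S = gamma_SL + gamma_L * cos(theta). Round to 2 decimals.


theta_rad = 44 * pi/180 = 0.767945
gamma_S = 12.0 + 58.1 * cos(0.767945)
= 53.79 mN/m

53.79


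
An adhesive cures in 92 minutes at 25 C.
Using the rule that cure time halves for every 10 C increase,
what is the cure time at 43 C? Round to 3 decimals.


Factor = 2^((43 - 25) / 10) = 3.4822
Cure time = 92 / 3.4822
= 26.420 minutes

26.420


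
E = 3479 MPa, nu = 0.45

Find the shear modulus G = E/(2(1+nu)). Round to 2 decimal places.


G = 3479 / (2 * 1.45)
= 1199.66 MPa

1199.66


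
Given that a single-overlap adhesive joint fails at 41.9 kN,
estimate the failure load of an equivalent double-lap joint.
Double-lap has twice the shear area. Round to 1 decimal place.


Double-lap factor = 2
Expected load = 41.9 * 2 = 83.8 kN

83.8


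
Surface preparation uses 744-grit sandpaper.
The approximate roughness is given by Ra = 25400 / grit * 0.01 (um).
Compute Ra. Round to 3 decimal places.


Ra = 25400 / 744 * 0.01
= 254 / 744
= 0.341 um

0.341


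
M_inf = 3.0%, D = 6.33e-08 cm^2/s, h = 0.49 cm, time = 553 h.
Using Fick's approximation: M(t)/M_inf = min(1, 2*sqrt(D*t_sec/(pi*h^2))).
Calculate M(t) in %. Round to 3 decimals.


t = 1990800 s
ratio = min(1, 2*sqrt(6.33e-08*1990800/(pi*0.2401)))
= 0.817475
M(t) = 3.0 * 0.817475 = 2.452%

2.452


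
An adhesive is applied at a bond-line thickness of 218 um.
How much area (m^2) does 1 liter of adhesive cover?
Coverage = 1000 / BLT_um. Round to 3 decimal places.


Coverage = 1000 / 218 = 4.587 m^2

4.587


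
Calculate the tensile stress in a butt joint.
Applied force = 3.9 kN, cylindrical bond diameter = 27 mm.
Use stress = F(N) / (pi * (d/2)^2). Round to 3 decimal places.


A = pi * 13.5^2 = 572.5553 mm^2
sigma = 3900.0 / 572.5553 = 6.812 MPa

6.812


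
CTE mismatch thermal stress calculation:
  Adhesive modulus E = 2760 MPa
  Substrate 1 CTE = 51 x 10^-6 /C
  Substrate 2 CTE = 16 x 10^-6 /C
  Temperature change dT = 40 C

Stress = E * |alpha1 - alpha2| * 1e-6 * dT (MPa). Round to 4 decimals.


delta_alpha = |51 - 16| = 35 x 10^-6/C
Stress = 2760 * 35e-6 * 40
= 3.8640 MPa

3.8640


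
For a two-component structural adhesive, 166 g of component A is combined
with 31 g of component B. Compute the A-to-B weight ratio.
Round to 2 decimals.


Weight ratio A:B = 166 / 31
= 5.35

5.35


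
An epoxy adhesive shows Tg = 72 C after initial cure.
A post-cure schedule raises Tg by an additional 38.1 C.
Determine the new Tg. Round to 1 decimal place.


New Tg = 72 + 38.1
= 110.1 C

110.1


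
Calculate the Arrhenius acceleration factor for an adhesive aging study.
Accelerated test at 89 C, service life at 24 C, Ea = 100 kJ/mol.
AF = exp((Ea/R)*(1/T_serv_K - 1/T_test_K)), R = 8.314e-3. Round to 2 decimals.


T_test = 362.15 K, T_serv = 297.15 K
Ea/R = 100 / 0.008314 = 12027.90
AF = exp(12027.90 * (1/297.15 - 1/362.15))
= 1429.47

1429.47


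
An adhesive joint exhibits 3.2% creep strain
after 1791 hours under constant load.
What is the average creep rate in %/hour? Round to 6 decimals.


Creep rate = strain / time
= 3.2 / 1791
= 0.001787 %/h

0.001787


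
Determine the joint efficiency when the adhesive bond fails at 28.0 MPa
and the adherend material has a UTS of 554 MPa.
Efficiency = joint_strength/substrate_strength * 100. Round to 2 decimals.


Joint efficiency = 28.0 / 554 * 100
= 5.05%

5.05


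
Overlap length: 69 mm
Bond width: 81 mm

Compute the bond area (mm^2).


Bond area = 69 * 81 = 5589 mm^2

5589


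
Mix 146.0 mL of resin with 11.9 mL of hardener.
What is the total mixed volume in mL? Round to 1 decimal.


Total = 146.0 + 11.9 = 157.9 mL

157.9


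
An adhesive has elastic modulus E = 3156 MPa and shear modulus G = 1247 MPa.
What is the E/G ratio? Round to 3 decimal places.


E/G = 3156 / 1247 = 2.531

2.531


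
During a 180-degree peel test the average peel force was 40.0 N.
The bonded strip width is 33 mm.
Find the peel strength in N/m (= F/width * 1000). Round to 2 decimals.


Peel strength = F/width * 1000
= 40.0 / 33 * 1000
= 1212.12 N/m

1212.12


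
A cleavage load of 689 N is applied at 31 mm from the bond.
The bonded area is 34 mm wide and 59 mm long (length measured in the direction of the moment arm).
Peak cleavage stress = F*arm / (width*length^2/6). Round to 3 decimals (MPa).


Moment = 689 * 31 = 21359 N*mm
Section modulus = 34 * 3481 / 6 = 118354 / 6 mm^3
Stress = 21359 / (118354 / 6) = 128154 / 118354
= 1.083 MPa

1.083


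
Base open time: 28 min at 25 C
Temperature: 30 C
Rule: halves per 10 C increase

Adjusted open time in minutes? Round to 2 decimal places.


Acceleration = 2^((30-25)/10) = 1.4142
Open time = 28 / 1.4142 = 19.80 min

19.80


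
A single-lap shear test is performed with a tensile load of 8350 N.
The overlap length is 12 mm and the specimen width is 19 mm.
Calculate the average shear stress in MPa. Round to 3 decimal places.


Shear stress = F / (overlap * width)
= 8350 / (12 * 19)
= 8350 / 228
= 36.623 MPa

36.623


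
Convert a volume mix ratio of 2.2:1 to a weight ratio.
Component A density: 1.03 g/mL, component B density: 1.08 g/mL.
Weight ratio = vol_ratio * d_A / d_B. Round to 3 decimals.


= 2.2 * 1.03 / 1.08 = 2.098

2.098


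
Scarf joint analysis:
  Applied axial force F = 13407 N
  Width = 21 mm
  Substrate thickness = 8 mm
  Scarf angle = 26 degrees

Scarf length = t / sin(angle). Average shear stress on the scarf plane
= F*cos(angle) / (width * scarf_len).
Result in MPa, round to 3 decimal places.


Scarf length = 8 / sin(26 deg) = 18.2494 mm
cos(26 deg) = 0.898794
Shear = 13407 * 0.898794 / (21 * 18.2494)
= 31.443 MPa

31.443


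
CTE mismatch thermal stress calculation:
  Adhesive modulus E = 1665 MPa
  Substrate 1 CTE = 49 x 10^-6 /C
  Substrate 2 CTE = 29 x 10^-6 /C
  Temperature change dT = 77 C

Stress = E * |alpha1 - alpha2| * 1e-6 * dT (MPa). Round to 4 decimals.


delta_alpha = |49 - 29| = 20 x 10^-6/C
Stress = 1665 * 20e-6 * 77
= 2.5641 MPa

2.5641


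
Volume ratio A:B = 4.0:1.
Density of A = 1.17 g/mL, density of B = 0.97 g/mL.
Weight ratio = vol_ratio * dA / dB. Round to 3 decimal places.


Wt ratio = 4.0 * 1.17 / 0.97
= 4.825

4.825


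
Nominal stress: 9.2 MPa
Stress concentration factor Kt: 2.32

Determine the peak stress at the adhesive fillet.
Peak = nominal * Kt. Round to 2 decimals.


Peak stress = 9.2 * 2.32
= 21.34 MPa

21.34


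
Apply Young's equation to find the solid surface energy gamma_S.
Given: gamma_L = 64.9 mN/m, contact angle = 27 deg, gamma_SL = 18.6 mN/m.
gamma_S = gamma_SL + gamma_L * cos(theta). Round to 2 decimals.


theta_rad = 27 * pi/180 = 0.471239
gamma_S = 18.6 + 64.9 * cos(0.471239)
= 76.43 mN/m

76.43


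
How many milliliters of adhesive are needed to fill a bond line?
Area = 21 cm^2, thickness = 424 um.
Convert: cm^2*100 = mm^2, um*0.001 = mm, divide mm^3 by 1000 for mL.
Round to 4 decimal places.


= (21 * 100) * (424 * 0.001) / 1000
= 0.8904 mL

0.8904


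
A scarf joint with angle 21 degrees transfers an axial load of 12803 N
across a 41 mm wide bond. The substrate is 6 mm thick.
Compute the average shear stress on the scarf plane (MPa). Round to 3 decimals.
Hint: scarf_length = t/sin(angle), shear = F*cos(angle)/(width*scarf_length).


scarf_length = 6 / sin(21 deg) = 16.7426 mm
cos(21 deg) = 0.933580
shear stress = 12803 * 0.933580 / (41 * 16.7426)
= 17.412 MPa

17.412


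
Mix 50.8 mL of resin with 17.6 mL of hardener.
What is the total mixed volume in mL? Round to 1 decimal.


Total = 50.8 + 17.6 = 68.4 mL

68.4


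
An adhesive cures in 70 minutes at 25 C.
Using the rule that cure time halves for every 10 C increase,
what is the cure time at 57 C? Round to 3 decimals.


Factor = 2^((57 - 25) / 10) = 9.1896
Cure time = 70 / 9.1896
= 7.617 minutes

7.617


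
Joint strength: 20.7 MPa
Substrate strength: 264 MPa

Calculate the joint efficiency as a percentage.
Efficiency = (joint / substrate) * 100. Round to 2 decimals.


Efficiency = (20.7 / 264) * 100 = 7.84%

7.84


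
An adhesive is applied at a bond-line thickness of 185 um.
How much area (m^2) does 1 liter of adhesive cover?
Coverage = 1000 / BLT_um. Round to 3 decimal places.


Coverage = 1000 / 185 = 5.405 m^2

5.405


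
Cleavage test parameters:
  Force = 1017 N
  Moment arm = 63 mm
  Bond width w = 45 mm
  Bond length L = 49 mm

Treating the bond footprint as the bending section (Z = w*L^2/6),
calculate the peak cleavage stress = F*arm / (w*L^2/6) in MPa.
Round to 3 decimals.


M = 1017 * 63 = 64071 N*mm
Z = 45 * 49^2 / 6 = 108045 / 6 mm^3
sigma = M / Z = 6 * 64071 / 108045 = 384426 / 108045
= 3.558 MPa

3.558


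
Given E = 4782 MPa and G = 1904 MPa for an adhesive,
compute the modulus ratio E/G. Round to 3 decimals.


E/G ratio = 4782 / 1904 = 2.512

2.512


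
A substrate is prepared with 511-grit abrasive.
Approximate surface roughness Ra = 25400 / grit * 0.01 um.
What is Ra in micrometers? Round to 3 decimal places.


Ra = 25400 / 511 * 0.01 = 0.497 um

0.497


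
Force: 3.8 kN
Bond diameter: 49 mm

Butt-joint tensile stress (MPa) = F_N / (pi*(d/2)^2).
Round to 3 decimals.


F_N = 3.8 * 1000 = 3800.0 N
A = pi*(24.5)^2 = 1885.7410 mm^2
stress = 3800.0 / 1885.7410 = 2.015 MPa

2.015


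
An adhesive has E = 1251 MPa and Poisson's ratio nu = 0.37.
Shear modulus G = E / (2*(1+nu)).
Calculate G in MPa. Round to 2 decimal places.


G = 1251 / (2*(1+0.37))
= 1251 / 2.74
= 456.57 MPa

456.57


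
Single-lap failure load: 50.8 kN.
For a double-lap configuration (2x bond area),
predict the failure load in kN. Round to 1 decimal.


Failure load = 50.8 * 2 = 101.6 kN

101.6


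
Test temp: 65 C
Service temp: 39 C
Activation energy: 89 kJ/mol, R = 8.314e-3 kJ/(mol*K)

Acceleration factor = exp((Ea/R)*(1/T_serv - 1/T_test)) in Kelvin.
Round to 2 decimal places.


AF = exp((89/0.008314)*(1/312.15 - 1/338.15))
= 13.97

13.97


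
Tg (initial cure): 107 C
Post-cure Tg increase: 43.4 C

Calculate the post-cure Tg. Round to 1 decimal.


Post-cure Tg = 107 + 43.4 = 150.4 C

150.4


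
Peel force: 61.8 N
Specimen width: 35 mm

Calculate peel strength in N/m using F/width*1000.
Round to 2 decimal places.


Peel strength = 61.8 / 35 * 1000 = 1765.71 N/m

1765.71


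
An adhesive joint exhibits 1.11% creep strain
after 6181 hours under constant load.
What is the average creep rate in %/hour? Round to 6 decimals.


Creep rate = strain / time
= 1.11 / 6181
= 0.000180 %/h

0.000180


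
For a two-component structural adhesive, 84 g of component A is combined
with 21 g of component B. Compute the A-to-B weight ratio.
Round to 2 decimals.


Weight ratio A:B = 84 / 21
= 4.00

4.00


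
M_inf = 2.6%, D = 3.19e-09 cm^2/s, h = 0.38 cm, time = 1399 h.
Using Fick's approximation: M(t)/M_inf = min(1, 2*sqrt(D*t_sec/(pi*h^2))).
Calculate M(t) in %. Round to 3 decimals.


t = 5036400 s
ratio = min(1, 2*sqrt(3.19e-09*5036400/(pi*0.1444)))
= 0.376380
M(t) = 2.6 * 0.376380 = 0.979%

0.979


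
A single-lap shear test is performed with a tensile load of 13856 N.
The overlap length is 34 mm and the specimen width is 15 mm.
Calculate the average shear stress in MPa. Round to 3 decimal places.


Shear stress = F / (overlap * width)
= 13856 / (34 * 15)
= 13856 / 510
= 27.169 MPa

27.169


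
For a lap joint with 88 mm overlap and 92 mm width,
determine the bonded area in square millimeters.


Area = 88 * 92 = 8096 mm^2

8096


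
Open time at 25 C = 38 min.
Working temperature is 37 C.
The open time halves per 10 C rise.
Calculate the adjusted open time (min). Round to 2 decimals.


factor = 2^((37 - 25) / 10) = 2.2974
ot = 38 / 2.2974 = 16.54 min

16.54


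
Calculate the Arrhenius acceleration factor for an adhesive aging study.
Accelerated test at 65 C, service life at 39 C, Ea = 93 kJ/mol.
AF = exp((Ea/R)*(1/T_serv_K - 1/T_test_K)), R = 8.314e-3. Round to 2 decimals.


T_test = 338.15 K, T_serv = 312.15 K
Ea/R = 93 / 0.008314 = 11185.95
AF = exp(11185.95 * (1/312.15 - 1/338.15))
= 15.73

15.73


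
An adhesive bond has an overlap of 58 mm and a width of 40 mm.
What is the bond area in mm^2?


Bond area = overlap * width
= 58 * 40
= 2320 mm^2

2320


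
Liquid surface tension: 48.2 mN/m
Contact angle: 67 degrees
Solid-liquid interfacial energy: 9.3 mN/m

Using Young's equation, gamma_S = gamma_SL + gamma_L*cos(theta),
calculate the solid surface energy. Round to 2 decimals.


gamma_S = 9.3 + 48.2 * cos(67)
= 28.13 mN/m

28.13


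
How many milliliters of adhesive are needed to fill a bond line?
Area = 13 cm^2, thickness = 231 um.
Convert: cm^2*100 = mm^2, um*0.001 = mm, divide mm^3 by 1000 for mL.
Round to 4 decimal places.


= (13 * 100) * (231 * 0.001) / 1000
= 0.3003 mL

0.3003


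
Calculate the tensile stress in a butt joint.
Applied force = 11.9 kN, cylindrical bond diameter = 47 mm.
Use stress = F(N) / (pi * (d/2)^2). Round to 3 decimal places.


A = pi * 23.5^2 = 1734.9445 mm^2
sigma = 11900.0 / 1734.9445 = 6.859 MPa

6.859


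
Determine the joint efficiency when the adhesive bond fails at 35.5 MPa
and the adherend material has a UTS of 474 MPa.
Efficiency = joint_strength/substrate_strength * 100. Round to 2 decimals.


Joint efficiency = 35.5 / 474 * 100
= 7.49%

7.49


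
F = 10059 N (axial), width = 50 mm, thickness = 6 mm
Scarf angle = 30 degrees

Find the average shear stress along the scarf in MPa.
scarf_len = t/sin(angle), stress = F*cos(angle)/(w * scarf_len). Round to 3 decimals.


scarf_len = 6/sin(30 deg) = 12.0000
cos(30 deg) = 0.866025
stress = 10059*0.866025/(50*12.0000) = 14.519 MPa

14.519


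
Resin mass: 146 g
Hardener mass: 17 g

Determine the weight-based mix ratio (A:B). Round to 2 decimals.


Ratio = 146 / 17 = 8.59

8.59


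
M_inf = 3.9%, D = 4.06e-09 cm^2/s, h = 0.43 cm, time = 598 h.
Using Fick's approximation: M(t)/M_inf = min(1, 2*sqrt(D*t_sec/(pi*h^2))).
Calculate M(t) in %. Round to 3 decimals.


t = 2152800 s
ratio = min(1, 2*sqrt(4.06e-09*2152800/(pi*0.1849)))
= 0.245330
M(t) = 3.9 * 0.245330 = 0.957%

0.957


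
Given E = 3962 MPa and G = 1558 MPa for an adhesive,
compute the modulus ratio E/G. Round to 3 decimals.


E/G ratio = 3962 / 1558 = 2.543

2.543


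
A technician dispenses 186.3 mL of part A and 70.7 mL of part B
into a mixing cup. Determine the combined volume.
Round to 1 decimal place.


Combined volume = 186.3 + 70.7
= 257.0 mL

257.0


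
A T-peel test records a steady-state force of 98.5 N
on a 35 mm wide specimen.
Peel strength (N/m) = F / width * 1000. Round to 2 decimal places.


Peel strength = 98.5 / 35 * 1000
= 2814.29 N/m

2814.29


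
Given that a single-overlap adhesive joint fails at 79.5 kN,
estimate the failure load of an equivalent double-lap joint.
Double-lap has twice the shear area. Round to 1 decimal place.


Double-lap factor = 2
Expected load = 79.5 * 2 = 159.0 kN

159.0


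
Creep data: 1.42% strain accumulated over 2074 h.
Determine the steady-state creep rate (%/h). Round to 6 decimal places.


Rate = 1.42 / 2074 = 0.000685 %/h

0.000685


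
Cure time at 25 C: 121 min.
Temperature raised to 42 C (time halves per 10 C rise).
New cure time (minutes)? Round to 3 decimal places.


Acceleration factor = 2^(17/10) = 3.2490
New time = 121 / 3.2490 = 37.242 min

37.242


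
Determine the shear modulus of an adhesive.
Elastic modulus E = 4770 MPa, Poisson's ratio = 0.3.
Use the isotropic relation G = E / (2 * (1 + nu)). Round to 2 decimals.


G = 4770 / (2*(1+0.3)) = 4770 / 2.60
= 1834.62 MPa

1834.62


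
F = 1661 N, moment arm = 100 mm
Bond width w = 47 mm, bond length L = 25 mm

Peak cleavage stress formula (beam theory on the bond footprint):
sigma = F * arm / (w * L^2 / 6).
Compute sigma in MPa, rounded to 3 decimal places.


sigma = (1661 * 100) / (47 * 625 / 6)
= 166100 * 6 / 29375
= 996600 / 29375
= 33.927 MPa

33.927


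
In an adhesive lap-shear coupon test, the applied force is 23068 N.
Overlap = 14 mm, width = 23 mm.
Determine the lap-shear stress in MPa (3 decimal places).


stress = F / (overlap * width)
= 23068 / (14 * 23)
= 71.640 MPa

71.640


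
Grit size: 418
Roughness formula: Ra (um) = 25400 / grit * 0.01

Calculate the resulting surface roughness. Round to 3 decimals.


Ra = 25400 / 418 * 0.01
= 0.608 um

0.608


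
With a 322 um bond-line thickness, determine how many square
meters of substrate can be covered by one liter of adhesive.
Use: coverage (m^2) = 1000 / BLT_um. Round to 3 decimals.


Coverage = 1000 / 322 = 3.106 m^2

3.106


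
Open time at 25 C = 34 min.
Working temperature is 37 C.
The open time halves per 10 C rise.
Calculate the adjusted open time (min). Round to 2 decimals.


factor = 2^((37 - 25) / 10) = 2.2974
ot = 34 / 2.2974 = 14.80 min

14.80


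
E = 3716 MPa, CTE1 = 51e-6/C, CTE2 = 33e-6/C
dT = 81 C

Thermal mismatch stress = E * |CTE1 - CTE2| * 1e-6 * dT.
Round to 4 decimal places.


= 3716 * 18e-6 * 81
= 5.4179 MPa

5.4179


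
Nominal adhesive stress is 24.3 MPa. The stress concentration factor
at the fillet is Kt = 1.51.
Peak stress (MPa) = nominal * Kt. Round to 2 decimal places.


Peak = 24.3 * 1.51 = 36.69 MPa

36.69


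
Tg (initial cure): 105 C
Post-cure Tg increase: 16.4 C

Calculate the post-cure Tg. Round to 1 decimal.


Post-cure Tg = 105 + 16.4 = 121.4 C

121.4


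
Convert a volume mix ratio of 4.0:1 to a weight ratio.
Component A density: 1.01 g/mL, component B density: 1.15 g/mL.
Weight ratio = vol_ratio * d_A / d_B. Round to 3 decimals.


= 4.0 * 1.01 / 1.15 = 3.513

3.513


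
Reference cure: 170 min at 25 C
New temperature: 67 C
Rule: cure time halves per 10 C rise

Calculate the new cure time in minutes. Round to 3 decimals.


factor = 2^((67-25)/10) = 18.3792
t_new = 170 / 18.3792 = 9.250 min

9.250


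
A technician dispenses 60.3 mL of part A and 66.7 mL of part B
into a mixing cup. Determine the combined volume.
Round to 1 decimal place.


Combined volume = 60.3 + 66.7
= 127.0 mL

127.0


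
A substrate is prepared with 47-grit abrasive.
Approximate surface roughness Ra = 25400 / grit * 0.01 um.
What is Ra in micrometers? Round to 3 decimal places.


Ra = 25400 / 47 * 0.01 = 5.404 um

5.404


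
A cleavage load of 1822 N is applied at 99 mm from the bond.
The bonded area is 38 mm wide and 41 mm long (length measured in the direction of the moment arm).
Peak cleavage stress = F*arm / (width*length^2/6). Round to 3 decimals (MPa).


Moment = 1822 * 99 = 180378 N*mm
Section modulus = 38 * 1681 / 6 = 63878 / 6 mm^3
Stress = 180378 / (63878 / 6) = 1082268 / 63878
= 16.943 MPa

16.943


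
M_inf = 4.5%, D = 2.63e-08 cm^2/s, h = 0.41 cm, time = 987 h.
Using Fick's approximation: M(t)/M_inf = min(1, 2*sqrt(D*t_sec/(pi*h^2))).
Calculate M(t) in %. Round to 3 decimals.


t = 3553200 s
ratio = min(1, 2*sqrt(2.63e-08*3553200/(pi*0.1681)))
= 0.841316
M(t) = 4.5 * 0.841316 = 3.786%

3.786


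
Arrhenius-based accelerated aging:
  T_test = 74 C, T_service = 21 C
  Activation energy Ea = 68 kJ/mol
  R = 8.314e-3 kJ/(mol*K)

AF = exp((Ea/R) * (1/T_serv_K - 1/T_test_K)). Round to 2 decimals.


T_test_K = 347.15, T_serv_K = 294.15
AF = exp((68/8.314e-3) * (1/294.15 - 1/347.15))
= 69.76

69.76


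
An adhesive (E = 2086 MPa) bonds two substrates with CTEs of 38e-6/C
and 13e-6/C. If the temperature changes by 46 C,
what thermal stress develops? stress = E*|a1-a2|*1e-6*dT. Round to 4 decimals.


Stress = 2086 * |38 - 13| * 1e-6 * 46
= 2.3989 MPa

2.3989


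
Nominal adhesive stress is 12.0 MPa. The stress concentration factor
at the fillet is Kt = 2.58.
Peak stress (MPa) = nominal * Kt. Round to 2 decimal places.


Peak = 12.0 * 2.58 = 30.96 MPa

30.96


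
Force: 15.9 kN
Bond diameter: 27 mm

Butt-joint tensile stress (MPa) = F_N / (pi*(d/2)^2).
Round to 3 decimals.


F_N = 15.9 * 1000 = 15900.0 N
A = pi*(13.5)^2 = 572.5553 mm^2
stress = 15900.0 / 572.5553 = 27.770 MPa

27.770


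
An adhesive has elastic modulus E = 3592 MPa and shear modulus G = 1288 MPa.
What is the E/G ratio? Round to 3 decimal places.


E/G = 3592 / 1288 = 2.789

2.789


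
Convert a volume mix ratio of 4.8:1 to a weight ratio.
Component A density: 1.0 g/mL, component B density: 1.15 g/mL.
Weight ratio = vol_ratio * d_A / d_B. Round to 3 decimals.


= 4.8 * 1.0 / 1.15 = 4.174

4.174


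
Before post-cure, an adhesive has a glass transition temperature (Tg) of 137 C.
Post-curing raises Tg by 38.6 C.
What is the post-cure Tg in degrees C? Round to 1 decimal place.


Tg_post = Tg_base + delta_Tg
= 137 + 38.6
= 175.6 C

175.6


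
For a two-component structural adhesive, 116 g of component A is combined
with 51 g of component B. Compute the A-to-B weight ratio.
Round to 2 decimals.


Weight ratio A:B = 116 / 51
= 2.27

2.27


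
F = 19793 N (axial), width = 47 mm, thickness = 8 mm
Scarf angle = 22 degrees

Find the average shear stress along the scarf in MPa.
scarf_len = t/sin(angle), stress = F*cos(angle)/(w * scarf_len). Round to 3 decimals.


scarf_len = 8/sin(22 deg) = 21.3557
cos(22 deg) = 0.927184
stress = 19793*0.927184/(47*21.3557) = 18.284 MPa

18.284


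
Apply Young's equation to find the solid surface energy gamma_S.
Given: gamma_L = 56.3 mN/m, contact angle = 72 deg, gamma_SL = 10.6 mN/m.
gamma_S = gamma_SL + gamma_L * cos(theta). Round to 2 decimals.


theta_rad = 72 * pi/180 = 1.256637
gamma_S = 10.6 + 56.3 * cos(1.256637)
= 28.00 mN/m

28.00


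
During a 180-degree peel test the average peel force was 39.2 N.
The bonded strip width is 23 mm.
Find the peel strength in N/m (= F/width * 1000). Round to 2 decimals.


Peel strength = F/width * 1000
= 39.2 / 23 * 1000
= 1704.35 N/m

1704.35


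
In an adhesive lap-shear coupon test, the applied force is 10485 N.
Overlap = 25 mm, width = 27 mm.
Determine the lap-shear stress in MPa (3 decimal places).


stress = F / (overlap * width)
= 10485 / (25 * 27)
= 15.533 MPa

15.533


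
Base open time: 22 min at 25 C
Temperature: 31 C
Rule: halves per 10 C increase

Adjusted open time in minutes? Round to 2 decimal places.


Acceleration = 2^((31-25)/10) = 1.5157
Open time = 22 / 1.5157 = 14.51 min

14.51


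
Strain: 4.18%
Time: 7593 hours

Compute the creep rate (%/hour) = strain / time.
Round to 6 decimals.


Creep rate = 4.18 / 7593
= 0.000551 %/h

0.000551


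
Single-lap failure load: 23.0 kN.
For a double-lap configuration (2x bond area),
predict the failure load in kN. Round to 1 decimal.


Failure load = 23.0 * 2 = 46.0 kN

46.0


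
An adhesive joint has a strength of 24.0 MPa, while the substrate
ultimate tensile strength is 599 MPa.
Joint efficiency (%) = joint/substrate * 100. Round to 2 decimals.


Efficiency = 24.0 / 599 * 100
= 4.01%

4.01


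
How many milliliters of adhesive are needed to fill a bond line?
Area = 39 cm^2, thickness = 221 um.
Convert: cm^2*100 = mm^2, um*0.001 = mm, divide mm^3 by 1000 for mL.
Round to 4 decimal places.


= (39 * 100) * (221 * 0.001) / 1000
= 0.8619 mL

0.8619


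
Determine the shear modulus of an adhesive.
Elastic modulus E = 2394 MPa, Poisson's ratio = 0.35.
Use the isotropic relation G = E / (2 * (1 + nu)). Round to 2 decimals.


G = 2394 / (2*(1+0.35)) = 2394 / 2.70
= 886.67 MPa

886.67


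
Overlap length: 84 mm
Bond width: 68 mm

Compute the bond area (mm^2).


Bond area = 84 * 68 = 5712 mm^2

5712


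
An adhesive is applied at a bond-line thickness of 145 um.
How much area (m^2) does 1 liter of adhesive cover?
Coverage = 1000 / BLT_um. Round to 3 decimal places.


Coverage = 1000 / 145 = 6.897 m^2

6.897


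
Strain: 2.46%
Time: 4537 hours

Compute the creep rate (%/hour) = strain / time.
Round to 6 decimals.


Creep rate = 2.46 / 4537
= 0.000542 %/h

0.000542


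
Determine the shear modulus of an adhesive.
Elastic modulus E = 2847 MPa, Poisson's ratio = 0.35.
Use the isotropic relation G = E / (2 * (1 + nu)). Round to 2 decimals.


G = 2847 / (2*(1+0.35)) = 2847 / 2.70
= 1054.44 MPa

1054.44


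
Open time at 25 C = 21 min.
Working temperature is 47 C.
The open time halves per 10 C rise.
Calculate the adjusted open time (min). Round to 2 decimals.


factor = 2^((47 - 25) / 10) = 4.5948
ot = 21 / 4.5948 = 4.57 min

4.57


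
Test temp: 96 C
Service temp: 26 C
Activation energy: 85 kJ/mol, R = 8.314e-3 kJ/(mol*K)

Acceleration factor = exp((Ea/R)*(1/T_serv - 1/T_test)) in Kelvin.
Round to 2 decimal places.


AF = exp((85/0.008314)*(1/299.15 - 1/369.15))
= 652.36

652.36


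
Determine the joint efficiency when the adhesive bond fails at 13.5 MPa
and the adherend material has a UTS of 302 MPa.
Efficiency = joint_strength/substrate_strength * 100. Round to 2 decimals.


Joint efficiency = 13.5 / 302 * 100
= 4.47%

4.47


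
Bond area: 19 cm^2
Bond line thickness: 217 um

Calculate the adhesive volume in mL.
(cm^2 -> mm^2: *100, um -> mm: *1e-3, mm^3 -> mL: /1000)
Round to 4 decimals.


V = 19*100 * 217*1e-3 / 1000
= 0.4123 mL

0.4123


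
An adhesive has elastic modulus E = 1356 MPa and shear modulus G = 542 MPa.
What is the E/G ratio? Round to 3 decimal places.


E/G = 1356 / 542 = 2.502

2.502


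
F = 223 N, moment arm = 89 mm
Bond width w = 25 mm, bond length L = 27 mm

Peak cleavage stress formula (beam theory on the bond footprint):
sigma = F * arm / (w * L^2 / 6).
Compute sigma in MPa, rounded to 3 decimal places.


sigma = (223 * 89) / (25 * 729 / 6)
= 19847 * 6 / 18225
= 119082 / 18225
= 6.534 MPa

6.534


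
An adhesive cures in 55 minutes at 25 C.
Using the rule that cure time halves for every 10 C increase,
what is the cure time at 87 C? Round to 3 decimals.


Factor = 2^((87 - 25) / 10) = 73.5167
Cure time = 55 / 73.5167
= 0.748 minutes

0.748


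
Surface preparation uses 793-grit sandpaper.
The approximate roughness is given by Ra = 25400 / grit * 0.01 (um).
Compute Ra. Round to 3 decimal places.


Ra = 25400 / 793 * 0.01
= 254 / 793
= 0.320 um

0.320


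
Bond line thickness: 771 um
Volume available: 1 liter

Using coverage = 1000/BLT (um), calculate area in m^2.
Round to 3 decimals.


1 L = 1e6 mm^3, thickness = 771 um = 0.771 mm
Area = 1e6 / 0.771 mm^2 = (1e6 / 0.771) / 1e6 m^2 = 1000 / 771 m^2
= 1.297 m^2

1.297


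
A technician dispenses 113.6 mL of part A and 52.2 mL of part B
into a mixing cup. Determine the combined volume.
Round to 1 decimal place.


Combined volume = 113.6 + 52.2
= 165.8 mL

165.8


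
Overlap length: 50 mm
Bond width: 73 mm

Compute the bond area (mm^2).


Bond area = 50 * 73 = 3650 mm^2

3650


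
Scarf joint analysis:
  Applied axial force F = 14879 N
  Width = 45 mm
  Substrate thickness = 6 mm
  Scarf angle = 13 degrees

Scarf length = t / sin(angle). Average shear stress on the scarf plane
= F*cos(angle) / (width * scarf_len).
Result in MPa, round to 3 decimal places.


Scarf length = 6 / sin(13 deg) = 26.6725 mm
cos(13 deg) = 0.974370
Shear = 14879 * 0.974370 / (45 * 26.6725)
= 12.079 MPa

12.079


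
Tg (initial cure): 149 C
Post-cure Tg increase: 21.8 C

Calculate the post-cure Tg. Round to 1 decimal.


Post-cure Tg = 149 + 21.8 = 170.8 C

170.8


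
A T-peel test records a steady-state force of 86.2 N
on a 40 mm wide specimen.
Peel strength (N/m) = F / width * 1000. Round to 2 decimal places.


Peel strength = 86.2 / 40 * 1000
= 2155.00 N/m

2155.00


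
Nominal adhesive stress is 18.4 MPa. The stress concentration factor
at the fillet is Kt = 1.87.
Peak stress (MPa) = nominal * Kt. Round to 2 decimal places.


Peak = 18.4 * 1.87 = 34.41 MPa

34.41


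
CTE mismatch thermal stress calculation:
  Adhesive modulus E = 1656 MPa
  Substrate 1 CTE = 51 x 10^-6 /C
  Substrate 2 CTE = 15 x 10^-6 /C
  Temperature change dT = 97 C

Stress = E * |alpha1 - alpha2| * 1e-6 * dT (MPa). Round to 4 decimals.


delta_alpha = |51 - 15| = 36 x 10^-6/C
Stress = 1656 * 36e-6 * 97
= 5.7828 MPa

5.7828


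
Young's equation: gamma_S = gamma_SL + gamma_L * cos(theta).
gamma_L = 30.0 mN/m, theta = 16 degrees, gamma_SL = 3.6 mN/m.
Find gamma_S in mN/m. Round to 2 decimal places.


cos(16 deg) = 0.961262
gamma_S = 3.6 + 30.0 * 0.961262
= 32.44 mN/m

32.44


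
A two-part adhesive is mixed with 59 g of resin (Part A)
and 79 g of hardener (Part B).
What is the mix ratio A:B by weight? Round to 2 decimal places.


Mix ratio = mass_A / mass_B
= 59 / 79
= 0.75

0.75


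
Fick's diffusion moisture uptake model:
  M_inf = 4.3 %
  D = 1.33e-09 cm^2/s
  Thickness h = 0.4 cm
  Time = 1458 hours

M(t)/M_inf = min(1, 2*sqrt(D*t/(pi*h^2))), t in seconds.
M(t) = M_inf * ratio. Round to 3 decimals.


t_sec = 1458 * 3600 = 5248800
ratio = 2*sqrt(1.33e-09*5248800/(pi*0.4^2))
= min(1, 0.235695)
= 0.235695
M(t) = 4.3 * 0.235695 = 1.013 %

1.013


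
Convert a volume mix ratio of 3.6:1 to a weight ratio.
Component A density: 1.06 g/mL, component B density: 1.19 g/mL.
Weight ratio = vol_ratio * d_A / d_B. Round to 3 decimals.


= 3.6 * 1.06 / 1.19 = 3.207

3.207


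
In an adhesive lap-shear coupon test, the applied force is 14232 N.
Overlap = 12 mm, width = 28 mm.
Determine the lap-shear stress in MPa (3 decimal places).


stress = F / (overlap * width)
= 14232 / (12 * 28)
= 42.357 MPa

42.357


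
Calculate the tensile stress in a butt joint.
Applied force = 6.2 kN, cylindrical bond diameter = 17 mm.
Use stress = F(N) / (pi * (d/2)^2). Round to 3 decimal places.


A = pi * 8.5^2 = 226.9801 mm^2
sigma = 6200.0 / 226.9801 = 27.315 MPa

27.315


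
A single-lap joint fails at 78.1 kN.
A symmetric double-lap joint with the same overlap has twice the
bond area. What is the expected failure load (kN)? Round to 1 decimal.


Double-lap load = 2 * 78.1 = 156.2 kN

156.2


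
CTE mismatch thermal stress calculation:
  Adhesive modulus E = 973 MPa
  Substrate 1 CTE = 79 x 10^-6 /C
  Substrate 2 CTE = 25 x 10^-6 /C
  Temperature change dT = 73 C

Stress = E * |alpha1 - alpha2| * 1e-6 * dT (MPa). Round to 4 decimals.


delta_alpha = |79 - 25| = 54 x 10^-6/C
Stress = 973 * 54e-6 * 73
= 3.8356 MPa

3.8356


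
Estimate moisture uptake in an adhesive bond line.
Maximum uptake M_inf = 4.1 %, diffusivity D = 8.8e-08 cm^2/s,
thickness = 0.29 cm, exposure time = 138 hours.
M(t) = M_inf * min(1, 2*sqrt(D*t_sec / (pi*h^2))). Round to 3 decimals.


Convert time: 138 h = 496800 s
ratio = min(1, 2*sqrt(8.8e-08*496800/(pi*0.29^2)))
= 0.813559
M(t) = 4.1 * 0.813559 = 3.336%

3.336


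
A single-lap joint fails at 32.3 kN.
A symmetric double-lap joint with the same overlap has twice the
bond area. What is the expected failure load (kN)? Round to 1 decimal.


Double-lap load = 2 * 32.3 = 64.6 kN

64.6


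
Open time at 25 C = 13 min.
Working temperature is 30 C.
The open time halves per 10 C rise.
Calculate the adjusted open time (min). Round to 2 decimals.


factor = 2^((30 - 25) / 10) = 1.4142
ot = 13 / 1.4142 = 9.19 min

9.19


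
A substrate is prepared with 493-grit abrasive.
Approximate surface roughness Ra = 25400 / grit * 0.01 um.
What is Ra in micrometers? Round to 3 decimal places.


Ra = 25400 / 493 * 0.01 = 0.515 um

0.515


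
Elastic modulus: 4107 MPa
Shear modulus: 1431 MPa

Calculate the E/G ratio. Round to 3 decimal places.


E / G = 4107 / 1431 = 2.870

2.870


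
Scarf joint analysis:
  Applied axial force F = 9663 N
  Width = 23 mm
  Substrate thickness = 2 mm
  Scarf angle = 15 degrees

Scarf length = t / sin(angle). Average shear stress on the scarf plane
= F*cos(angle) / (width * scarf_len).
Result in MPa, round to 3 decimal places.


Scarf length = 2 / sin(15 deg) = 7.7274 mm
cos(15 deg) = 0.965926
Shear = 9663 * 0.965926 / (23 * 7.7274)
= 52.516 MPa

52.516


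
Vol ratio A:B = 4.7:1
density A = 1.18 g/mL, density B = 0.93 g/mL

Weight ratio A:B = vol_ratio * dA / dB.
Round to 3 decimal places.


Weight ratio = 4.7 * 1.18 / 0.93
= 5.963

5.963


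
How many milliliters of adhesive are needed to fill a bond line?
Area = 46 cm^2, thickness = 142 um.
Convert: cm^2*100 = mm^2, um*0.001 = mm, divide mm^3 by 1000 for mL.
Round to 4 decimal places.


= (46 * 100) * (142 * 0.001) / 1000
= 0.6532 mL

0.6532


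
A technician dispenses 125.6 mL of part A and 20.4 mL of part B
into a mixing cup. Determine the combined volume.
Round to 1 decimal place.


Combined volume = 125.6 + 20.4
= 146.0 mL

146.0


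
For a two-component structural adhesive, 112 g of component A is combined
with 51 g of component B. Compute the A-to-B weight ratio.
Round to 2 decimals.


Weight ratio A:B = 112 / 51
= 2.20

2.20


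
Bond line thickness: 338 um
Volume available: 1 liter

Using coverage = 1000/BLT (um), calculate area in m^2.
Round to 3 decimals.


1 L = 1e6 mm^3, thickness = 338 um = 0.338 mm
Area = 1e6 / 0.338 mm^2 = (1e6 / 0.338) / 1e6 m^2 = 1000 / 338 m^2
= 2.959 m^2

2.959


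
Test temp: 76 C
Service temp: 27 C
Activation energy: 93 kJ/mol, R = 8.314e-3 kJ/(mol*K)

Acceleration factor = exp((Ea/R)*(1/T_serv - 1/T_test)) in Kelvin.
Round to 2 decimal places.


AF = exp((93/0.008314)*(1/300.15 - 1/349.15))
= 186.83

186.83


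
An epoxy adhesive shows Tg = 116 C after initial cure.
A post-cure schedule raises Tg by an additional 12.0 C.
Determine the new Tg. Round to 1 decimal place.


New Tg = 116 + 12.0
= 128.0 C

128.0


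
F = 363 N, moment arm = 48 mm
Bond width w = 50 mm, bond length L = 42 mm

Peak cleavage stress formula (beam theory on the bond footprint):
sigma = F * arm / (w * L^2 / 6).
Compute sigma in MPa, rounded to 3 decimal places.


sigma = (363 * 48) / (50 * 1764 / 6)
= 17424 * 6 / 88200
= 104544 / 88200
= 1.185 MPa

1.185


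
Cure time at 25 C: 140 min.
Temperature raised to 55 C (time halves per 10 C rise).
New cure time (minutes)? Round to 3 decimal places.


Acceleration factor = 2^(30/10) = 8.0000
New time = 140 / 8.0000 = 17.500 min

17.500


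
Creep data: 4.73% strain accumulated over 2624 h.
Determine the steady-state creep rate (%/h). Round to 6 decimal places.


Rate = 4.73 / 2624 = 0.001803 %/h

0.001803


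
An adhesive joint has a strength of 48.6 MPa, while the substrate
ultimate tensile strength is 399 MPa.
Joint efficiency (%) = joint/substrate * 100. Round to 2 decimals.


Efficiency = 48.6 / 399 * 100
= 12.18%

12.18


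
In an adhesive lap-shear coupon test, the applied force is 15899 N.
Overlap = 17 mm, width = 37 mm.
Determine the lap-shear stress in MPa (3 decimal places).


stress = F / (overlap * width)
= 15899 / (17 * 37)
= 25.277 MPa

25.277


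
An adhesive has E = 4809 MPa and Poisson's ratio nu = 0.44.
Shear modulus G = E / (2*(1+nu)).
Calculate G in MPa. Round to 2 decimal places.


G = 4809 / (2*(1+0.44))
= 4809 / 2.88
= 1669.79 MPa

1669.79


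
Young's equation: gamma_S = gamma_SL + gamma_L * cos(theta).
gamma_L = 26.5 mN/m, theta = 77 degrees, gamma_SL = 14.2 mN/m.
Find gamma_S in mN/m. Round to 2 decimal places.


cos(77 deg) = 0.224951
gamma_S = 14.2 + 26.5 * 0.224951
= 20.16 mN/m

20.16


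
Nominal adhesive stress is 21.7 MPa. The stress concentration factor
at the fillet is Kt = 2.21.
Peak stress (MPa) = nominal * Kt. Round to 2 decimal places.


Peak = 21.7 * 2.21 = 47.96 MPa

47.96


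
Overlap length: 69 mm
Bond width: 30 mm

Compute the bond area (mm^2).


Bond area = 69 * 30 = 2070 mm^2

2070


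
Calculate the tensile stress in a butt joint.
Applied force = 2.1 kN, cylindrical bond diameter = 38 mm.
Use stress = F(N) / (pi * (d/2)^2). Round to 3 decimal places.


A = pi * 19.0^2 = 1134.1149 mm^2
sigma = 2100.0 / 1134.1149 = 1.852 MPa

1.852


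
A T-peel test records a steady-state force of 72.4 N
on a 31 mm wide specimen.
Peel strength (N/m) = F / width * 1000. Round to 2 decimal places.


Peel strength = 72.4 / 31 * 1000
= 2335.48 N/m

2335.48


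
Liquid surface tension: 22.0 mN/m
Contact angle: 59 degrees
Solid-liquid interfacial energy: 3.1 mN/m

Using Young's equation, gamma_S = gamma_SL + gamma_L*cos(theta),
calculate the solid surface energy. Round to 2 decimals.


gamma_S = 3.1 + 22.0 * cos(59)
= 14.43 mN/m

14.43


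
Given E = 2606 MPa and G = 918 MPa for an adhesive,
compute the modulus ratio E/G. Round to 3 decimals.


E/G ratio = 2606 / 918 = 2.839

2.839


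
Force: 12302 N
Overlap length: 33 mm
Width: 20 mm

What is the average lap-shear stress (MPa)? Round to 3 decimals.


Average shear stress = F / (overlap * width)
= 12302 / (33 * 20)
= 18.639 MPa

18.639


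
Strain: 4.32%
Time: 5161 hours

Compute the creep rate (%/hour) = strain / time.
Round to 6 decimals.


Creep rate = 4.32 / 5161
= 0.000837 %/h

0.000837


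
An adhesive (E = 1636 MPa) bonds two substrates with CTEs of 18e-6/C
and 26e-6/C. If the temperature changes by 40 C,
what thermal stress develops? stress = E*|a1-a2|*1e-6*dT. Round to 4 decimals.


Stress = 1636 * |18 - 26| * 1e-6 * 40
= 0.5235 MPa

0.5235


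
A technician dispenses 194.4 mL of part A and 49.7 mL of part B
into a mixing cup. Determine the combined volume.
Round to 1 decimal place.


Combined volume = 194.4 + 49.7
= 244.1 mL

244.1


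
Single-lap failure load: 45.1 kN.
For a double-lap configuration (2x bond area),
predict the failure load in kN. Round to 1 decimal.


Failure load = 45.1 * 2 = 90.2 kN

90.2
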